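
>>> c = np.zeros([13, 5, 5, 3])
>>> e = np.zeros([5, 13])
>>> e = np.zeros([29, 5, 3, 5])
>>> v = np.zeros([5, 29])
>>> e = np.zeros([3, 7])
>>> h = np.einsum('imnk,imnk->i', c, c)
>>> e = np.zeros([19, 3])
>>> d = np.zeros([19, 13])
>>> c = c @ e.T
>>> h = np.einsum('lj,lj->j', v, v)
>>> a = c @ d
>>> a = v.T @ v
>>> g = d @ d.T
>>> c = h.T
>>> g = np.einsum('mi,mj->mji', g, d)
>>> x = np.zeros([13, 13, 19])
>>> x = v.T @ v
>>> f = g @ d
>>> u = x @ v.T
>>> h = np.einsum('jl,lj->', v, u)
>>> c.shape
(29,)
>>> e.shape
(19, 3)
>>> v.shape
(5, 29)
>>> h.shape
()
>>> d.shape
(19, 13)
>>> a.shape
(29, 29)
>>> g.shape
(19, 13, 19)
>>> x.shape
(29, 29)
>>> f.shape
(19, 13, 13)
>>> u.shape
(29, 5)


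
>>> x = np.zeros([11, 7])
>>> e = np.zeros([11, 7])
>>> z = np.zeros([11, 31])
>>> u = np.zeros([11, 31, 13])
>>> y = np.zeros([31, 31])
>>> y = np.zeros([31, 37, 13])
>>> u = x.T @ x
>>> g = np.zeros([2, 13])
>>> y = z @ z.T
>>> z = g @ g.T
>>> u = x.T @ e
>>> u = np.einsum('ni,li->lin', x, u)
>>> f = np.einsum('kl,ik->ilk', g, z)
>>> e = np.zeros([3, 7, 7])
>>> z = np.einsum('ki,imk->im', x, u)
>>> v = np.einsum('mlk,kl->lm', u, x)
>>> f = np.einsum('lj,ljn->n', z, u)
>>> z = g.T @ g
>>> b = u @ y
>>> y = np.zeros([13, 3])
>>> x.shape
(11, 7)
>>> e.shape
(3, 7, 7)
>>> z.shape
(13, 13)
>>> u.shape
(7, 7, 11)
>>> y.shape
(13, 3)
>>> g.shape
(2, 13)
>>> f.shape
(11,)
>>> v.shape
(7, 7)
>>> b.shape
(7, 7, 11)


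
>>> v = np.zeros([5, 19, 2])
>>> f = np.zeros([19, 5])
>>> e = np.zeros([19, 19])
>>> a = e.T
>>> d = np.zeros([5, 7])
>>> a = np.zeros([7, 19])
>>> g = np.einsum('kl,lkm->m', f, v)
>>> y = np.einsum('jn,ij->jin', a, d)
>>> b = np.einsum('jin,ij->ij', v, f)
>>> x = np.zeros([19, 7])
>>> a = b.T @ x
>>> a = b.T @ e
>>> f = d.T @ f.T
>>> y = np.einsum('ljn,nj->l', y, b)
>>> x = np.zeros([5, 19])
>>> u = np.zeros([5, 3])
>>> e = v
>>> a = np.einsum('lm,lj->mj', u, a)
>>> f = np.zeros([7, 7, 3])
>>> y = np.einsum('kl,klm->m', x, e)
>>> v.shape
(5, 19, 2)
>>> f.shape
(7, 7, 3)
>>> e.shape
(5, 19, 2)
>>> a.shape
(3, 19)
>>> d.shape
(5, 7)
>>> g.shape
(2,)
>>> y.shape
(2,)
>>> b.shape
(19, 5)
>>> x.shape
(5, 19)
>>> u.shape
(5, 3)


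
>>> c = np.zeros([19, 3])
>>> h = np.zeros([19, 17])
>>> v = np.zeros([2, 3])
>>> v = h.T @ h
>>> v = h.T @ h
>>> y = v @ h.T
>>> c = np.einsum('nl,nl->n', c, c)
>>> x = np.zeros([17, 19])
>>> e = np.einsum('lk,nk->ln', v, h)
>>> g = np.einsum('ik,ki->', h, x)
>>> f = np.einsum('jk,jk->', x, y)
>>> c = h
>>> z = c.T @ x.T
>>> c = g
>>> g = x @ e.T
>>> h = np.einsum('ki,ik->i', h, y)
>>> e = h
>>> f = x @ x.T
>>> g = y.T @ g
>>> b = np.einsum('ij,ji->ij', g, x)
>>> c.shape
()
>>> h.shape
(17,)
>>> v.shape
(17, 17)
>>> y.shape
(17, 19)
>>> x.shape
(17, 19)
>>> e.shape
(17,)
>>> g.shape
(19, 17)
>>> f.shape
(17, 17)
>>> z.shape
(17, 17)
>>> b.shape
(19, 17)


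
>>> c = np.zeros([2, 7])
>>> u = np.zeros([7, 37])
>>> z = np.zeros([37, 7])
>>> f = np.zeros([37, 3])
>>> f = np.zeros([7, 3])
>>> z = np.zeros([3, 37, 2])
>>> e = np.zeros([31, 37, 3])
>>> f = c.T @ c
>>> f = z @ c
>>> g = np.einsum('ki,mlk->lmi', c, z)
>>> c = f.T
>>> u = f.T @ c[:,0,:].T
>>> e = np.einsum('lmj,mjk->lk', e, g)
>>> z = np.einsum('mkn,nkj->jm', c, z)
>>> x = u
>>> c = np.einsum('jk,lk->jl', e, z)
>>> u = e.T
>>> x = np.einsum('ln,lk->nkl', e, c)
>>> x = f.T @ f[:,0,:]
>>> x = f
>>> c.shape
(31, 2)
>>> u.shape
(7, 31)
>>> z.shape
(2, 7)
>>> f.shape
(3, 37, 7)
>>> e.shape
(31, 7)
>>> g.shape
(37, 3, 7)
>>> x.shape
(3, 37, 7)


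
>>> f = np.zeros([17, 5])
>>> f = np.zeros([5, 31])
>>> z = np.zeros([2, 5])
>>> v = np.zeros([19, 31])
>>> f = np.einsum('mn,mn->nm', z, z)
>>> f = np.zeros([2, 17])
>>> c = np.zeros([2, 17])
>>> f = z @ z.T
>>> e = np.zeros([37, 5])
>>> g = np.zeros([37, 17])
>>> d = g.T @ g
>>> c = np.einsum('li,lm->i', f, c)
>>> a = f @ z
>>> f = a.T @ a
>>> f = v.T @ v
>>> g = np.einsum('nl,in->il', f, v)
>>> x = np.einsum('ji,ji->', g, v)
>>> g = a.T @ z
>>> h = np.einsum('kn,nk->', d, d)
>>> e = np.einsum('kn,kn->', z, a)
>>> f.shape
(31, 31)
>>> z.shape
(2, 5)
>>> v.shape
(19, 31)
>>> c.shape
(2,)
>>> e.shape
()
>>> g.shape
(5, 5)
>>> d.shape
(17, 17)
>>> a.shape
(2, 5)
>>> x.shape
()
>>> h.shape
()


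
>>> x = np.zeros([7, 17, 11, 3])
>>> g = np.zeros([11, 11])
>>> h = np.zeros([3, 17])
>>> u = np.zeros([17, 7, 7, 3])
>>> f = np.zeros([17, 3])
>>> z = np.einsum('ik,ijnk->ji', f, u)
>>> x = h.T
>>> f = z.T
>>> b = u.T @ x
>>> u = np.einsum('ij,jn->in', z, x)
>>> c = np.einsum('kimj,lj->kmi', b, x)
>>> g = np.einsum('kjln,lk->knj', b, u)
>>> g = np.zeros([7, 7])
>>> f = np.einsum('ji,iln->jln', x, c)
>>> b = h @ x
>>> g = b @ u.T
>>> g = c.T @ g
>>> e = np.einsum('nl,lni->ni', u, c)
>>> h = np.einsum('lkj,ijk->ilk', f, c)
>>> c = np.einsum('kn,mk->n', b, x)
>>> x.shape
(17, 3)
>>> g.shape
(7, 7, 7)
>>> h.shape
(3, 17, 7)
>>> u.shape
(7, 3)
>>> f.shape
(17, 7, 7)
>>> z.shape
(7, 17)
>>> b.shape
(3, 3)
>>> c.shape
(3,)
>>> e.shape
(7, 7)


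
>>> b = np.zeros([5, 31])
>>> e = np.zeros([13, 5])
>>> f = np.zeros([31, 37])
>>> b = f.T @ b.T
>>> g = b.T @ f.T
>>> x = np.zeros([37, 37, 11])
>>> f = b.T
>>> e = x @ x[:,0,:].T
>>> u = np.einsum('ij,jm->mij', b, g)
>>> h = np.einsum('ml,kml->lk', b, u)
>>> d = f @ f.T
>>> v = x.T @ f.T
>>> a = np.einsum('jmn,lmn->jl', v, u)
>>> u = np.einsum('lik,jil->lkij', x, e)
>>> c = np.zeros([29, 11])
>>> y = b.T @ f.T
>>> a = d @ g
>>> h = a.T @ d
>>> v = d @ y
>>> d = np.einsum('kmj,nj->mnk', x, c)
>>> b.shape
(37, 5)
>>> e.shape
(37, 37, 37)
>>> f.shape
(5, 37)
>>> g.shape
(5, 31)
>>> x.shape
(37, 37, 11)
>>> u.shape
(37, 11, 37, 37)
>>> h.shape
(31, 5)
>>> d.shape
(37, 29, 37)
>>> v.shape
(5, 5)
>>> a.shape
(5, 31)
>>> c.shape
(29, 11)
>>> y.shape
(5, 5)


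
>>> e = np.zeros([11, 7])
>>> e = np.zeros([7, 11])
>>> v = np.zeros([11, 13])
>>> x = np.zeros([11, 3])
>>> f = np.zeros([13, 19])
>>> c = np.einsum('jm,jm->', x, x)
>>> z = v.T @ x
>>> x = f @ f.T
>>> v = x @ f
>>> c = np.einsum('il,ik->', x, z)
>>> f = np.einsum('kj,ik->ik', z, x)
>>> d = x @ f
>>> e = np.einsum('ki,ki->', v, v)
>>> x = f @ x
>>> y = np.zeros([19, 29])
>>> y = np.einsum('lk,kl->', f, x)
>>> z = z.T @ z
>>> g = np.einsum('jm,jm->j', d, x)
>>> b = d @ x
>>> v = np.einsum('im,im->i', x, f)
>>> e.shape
()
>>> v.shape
(13,)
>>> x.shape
(13, 13)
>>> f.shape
(13, 13)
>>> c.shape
()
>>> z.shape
(3, 3)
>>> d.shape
(13, 13)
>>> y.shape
()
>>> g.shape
(13,)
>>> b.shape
(13, 13)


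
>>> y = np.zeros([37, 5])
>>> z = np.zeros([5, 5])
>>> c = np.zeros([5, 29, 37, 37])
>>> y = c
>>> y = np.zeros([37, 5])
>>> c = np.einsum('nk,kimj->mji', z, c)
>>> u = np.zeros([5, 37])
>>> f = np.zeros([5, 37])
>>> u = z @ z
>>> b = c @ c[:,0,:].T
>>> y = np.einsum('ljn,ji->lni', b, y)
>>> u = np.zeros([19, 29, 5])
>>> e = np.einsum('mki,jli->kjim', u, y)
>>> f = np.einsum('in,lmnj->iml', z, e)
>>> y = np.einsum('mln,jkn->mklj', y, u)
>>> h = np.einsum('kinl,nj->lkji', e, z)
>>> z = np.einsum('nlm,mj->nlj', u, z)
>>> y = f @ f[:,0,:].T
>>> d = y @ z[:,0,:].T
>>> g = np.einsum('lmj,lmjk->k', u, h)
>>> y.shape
(5, 37, 5)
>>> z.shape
(19, 29, 5)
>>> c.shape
(37, 37, 29)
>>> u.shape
(19, 29, 5)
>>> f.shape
(5, 37, 29)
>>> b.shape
(37, 37, 37)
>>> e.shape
(29, 37, 5, 19)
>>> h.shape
(19, 29, 5, 37)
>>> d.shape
(5, 37, 19)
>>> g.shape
(37,)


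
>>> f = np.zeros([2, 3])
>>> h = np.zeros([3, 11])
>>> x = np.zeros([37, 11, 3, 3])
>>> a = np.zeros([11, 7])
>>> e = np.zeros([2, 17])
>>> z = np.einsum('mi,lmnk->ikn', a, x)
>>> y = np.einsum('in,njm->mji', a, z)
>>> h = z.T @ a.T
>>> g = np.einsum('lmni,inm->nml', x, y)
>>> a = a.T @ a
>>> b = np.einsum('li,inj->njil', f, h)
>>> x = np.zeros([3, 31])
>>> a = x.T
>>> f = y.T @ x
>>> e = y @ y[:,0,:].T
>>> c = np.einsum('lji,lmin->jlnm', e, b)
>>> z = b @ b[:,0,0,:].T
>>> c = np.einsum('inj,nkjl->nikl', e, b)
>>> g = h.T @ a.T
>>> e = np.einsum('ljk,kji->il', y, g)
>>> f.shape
(11, 3, 31)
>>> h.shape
(3, 3, 11)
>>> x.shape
(3, 31)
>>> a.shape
(31, 3)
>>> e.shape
(31, 3)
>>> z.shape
(3, 11, 3, 3)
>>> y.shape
(3, 3, 11)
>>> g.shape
(11, 3, 31)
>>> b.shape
(3, 11, 3, 2)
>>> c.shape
(3, 3, 11, 2)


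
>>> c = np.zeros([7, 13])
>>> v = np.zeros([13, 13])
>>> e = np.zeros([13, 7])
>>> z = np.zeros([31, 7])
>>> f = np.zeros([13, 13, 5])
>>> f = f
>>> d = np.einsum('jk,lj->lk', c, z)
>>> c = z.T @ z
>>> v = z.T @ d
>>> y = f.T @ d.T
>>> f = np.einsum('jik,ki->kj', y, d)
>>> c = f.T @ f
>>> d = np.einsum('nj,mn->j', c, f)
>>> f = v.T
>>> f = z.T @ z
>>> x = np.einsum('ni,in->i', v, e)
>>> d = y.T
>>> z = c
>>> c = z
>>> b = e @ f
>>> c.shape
(5, 5)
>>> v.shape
(7, 13)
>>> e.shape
(13, 7)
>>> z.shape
(5, 5)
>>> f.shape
(7, 7)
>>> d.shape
(31, 13, 5)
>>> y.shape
(5, 13, 31)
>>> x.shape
(13,)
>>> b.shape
(13, 7)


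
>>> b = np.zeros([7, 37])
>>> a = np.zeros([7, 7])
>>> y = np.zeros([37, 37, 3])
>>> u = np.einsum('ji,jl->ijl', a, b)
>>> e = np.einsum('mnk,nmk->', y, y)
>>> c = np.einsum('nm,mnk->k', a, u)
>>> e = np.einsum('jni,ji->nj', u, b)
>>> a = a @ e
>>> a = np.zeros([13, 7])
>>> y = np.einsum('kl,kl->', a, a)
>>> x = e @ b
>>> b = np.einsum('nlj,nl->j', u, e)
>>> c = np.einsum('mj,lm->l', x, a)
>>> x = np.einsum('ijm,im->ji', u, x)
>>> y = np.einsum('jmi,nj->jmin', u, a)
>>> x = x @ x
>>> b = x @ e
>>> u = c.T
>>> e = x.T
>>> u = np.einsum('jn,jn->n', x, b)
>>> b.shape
(7, 7)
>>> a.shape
(13, 7)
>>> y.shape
(7, 7, 37, 13)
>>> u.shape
(7,)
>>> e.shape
(7, 7)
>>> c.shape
(13,)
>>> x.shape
(7, 7)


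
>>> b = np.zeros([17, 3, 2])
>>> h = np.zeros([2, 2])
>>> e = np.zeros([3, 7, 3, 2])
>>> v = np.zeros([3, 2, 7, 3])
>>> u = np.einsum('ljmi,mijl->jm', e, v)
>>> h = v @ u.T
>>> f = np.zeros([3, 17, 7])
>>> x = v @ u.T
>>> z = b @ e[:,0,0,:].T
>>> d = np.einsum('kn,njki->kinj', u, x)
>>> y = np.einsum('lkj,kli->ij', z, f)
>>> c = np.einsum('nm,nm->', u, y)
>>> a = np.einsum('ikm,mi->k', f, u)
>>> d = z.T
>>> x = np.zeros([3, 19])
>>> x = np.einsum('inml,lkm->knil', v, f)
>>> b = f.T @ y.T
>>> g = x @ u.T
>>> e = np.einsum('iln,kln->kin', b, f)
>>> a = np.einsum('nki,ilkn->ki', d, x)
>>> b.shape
(7, 17, 7)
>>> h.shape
(3, 2, 7, 7)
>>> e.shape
(3, 7, 7)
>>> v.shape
(3, 2, 7, 3)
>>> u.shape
(7, 3)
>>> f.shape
(3, 17, 7)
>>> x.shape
(17, 2, 3, 3)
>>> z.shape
(17, 3, 3)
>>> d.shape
(3, 3, 17)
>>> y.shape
(7, 3)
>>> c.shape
()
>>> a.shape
(3, 17)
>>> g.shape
(17, 2, 3, 7)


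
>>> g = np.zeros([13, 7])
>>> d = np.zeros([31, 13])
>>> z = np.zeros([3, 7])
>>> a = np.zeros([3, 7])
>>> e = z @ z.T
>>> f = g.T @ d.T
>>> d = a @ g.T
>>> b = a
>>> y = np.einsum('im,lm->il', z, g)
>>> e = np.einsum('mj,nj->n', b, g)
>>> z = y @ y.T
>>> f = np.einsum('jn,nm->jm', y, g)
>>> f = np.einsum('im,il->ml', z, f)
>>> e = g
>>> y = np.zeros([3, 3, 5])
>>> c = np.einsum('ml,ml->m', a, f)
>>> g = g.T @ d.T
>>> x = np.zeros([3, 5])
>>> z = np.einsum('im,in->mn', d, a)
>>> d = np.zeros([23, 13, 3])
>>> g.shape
(7, 3)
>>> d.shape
(23, 13, 3)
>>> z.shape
(13, 7)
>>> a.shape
(3, 7)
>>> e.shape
(13, 7)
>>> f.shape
(3, 7)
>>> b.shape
(3, 7)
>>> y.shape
(3, 3, 5)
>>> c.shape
(3,)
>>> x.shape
(3, 5)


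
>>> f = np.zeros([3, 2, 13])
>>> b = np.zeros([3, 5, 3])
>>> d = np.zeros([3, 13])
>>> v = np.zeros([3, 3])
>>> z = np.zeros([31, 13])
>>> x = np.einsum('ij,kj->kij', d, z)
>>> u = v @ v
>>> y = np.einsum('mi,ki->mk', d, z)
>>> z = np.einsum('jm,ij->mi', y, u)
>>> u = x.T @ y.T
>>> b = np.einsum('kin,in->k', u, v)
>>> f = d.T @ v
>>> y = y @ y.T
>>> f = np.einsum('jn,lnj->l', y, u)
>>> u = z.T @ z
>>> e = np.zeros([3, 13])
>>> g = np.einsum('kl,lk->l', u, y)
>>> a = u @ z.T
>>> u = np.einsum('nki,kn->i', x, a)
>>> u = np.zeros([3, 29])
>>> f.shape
(13,)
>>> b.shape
(13,)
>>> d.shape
(3, 13)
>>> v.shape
(3, 3)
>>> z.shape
(31, 3)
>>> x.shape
(31, 3, 13)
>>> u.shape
(3, 29)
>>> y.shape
(3, 3)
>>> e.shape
(3, 13)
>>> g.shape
(3,)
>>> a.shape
(3, 31)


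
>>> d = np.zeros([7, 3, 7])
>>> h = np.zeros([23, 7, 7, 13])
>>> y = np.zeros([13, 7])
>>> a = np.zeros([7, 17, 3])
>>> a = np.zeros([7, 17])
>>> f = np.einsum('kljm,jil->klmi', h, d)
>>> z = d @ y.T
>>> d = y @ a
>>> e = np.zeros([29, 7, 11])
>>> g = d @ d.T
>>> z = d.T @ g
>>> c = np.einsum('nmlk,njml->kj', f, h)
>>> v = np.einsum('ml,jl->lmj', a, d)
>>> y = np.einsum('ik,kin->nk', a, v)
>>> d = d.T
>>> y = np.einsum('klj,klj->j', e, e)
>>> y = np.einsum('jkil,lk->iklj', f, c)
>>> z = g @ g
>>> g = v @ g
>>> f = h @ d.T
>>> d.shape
(17, 13)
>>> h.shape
(23, 7, 7, 13)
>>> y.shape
(13, 7, 3, 23)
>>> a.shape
(7, 17)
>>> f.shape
(23, 7, 7, 17)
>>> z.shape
(13, 13)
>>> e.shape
(29, 7, 11)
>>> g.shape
(17, 7, 13)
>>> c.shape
(3, 7)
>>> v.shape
(17, 7, 13)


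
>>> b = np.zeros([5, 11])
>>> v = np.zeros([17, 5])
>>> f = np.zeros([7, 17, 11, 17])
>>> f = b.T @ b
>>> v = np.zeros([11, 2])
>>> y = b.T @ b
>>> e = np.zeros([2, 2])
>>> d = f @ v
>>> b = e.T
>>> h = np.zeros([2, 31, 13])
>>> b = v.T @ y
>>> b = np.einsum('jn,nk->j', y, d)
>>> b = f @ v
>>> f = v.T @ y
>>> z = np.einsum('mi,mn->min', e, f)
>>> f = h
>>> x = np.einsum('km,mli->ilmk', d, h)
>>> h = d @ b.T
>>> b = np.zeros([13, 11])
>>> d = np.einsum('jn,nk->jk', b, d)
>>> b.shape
(13, 11)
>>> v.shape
(11, 2)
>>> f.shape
(2, 31, 13)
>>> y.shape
(11, 11)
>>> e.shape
(2, 2)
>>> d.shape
(13, 2)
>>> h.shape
(11, 11)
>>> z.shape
(2, 2, 11)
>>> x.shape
(13, 31, 2, 11)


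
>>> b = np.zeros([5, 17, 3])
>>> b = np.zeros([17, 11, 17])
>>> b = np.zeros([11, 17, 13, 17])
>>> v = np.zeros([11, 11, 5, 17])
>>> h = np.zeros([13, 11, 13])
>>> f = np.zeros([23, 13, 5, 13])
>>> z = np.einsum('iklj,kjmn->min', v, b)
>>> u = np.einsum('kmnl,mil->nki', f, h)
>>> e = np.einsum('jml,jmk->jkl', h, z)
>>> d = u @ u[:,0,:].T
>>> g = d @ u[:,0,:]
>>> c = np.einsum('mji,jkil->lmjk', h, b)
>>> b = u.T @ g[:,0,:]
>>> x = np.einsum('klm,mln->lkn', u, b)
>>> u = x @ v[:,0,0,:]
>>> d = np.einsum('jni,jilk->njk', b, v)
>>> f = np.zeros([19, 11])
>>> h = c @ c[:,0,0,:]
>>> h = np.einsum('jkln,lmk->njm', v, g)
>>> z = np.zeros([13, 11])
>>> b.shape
(11, 23, 11)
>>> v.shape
(11, 11, 5, 17)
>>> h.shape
(17, 11, 23)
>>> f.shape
(19, 11)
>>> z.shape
(13, 11)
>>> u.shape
(23, 5, 17)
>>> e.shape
(13, 17, 13)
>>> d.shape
(23, 11, 17)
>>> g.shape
(5, 23, 11)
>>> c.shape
(17, 13, 11, 17)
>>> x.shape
(23, 5, 11)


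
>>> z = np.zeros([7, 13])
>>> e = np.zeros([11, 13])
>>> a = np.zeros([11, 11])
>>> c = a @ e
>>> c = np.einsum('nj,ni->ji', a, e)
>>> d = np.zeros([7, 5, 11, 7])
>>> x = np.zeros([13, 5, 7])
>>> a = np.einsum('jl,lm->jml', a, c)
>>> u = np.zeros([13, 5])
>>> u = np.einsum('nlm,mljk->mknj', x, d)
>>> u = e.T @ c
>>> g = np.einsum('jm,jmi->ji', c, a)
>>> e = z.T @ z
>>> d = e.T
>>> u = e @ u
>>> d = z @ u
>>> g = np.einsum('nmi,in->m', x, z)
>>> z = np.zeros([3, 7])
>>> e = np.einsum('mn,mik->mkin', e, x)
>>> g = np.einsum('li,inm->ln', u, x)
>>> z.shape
(3, 7)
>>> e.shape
(13, 7, 5, 13)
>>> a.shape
(11, 13, 11)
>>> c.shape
(11, 13)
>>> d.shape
(7, 13)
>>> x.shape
(13, 5, 7)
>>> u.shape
(13, 13)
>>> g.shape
(13, 5)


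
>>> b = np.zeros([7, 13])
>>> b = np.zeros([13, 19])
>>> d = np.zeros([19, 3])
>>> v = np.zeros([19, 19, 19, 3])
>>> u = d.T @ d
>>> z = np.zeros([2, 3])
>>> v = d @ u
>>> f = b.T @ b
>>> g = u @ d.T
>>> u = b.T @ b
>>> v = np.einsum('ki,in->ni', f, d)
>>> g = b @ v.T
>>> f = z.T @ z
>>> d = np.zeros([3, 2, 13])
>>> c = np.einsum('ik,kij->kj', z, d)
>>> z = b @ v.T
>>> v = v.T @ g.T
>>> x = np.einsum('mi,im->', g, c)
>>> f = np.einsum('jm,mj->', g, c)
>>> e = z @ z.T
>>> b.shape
(13, 19)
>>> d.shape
(3, 2, 13)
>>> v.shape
(19, 13)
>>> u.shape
(19, 19)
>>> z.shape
(13, 3)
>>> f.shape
()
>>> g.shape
(13, 3)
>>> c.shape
(3, 13)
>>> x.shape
()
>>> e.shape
(13, 13)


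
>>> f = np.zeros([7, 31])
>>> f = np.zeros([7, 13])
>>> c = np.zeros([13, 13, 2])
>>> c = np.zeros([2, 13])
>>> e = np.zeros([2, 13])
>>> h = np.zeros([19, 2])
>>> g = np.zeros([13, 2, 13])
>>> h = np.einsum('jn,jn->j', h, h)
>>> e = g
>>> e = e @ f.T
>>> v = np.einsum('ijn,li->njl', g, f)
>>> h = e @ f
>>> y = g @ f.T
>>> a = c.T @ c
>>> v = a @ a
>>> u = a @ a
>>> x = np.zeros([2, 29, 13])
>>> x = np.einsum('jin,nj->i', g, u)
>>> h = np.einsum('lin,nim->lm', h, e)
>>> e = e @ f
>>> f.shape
(7, 13)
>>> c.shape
(2, 13)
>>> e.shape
(13, 2, 13)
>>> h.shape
(13, 7)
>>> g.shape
(13, 2, 13)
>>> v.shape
(13, 13)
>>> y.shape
(13, 2, 7)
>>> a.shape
(13, 13)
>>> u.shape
(13, 13)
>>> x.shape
(2,)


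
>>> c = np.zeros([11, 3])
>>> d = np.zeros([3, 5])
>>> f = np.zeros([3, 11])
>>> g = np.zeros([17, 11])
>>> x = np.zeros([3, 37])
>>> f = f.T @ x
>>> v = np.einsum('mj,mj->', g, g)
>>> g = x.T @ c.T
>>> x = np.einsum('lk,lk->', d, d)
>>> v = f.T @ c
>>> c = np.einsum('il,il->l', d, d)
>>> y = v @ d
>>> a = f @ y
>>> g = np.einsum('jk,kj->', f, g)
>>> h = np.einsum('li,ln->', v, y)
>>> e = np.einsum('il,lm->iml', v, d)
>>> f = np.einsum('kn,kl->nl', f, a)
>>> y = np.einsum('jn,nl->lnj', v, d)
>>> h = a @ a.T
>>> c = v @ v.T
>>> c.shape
(37, 37)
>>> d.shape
(3, 5)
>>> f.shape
(37, 5)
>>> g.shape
()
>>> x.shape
()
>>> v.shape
(37, 3)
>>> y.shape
(5, 3, 37)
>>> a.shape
(11, 5)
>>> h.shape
(11, 11)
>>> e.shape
(37, 5, 3)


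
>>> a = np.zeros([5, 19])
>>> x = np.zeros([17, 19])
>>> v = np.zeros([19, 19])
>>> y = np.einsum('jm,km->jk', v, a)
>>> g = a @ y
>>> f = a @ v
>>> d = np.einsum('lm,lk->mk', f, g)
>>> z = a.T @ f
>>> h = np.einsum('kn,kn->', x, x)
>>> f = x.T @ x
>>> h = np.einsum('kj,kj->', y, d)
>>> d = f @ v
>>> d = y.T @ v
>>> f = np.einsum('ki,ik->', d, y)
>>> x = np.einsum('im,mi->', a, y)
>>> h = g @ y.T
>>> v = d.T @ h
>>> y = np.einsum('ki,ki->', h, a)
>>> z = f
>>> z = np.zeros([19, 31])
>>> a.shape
(5, 19)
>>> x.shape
()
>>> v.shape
(19, 19)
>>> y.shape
()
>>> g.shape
(5, 5)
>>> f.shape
()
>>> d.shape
(5, 19)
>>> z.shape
(19, 31)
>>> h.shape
(5, 19)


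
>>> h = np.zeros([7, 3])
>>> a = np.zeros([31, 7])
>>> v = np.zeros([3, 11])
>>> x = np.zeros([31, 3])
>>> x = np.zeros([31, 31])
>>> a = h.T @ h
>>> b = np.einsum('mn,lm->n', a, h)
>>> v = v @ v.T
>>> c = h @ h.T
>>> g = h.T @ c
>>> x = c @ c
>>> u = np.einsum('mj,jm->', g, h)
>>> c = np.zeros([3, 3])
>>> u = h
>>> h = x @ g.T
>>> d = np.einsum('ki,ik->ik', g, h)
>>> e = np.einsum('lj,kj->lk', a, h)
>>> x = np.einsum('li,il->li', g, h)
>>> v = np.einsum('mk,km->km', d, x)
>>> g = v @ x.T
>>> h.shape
(7, 3)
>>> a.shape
(3, 3)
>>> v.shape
(3, 7)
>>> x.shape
(3, 7)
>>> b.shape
(3,)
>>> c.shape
(3, 3)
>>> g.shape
(3, 3)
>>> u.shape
(7, 3)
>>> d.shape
(7, 3)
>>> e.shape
(3, 7)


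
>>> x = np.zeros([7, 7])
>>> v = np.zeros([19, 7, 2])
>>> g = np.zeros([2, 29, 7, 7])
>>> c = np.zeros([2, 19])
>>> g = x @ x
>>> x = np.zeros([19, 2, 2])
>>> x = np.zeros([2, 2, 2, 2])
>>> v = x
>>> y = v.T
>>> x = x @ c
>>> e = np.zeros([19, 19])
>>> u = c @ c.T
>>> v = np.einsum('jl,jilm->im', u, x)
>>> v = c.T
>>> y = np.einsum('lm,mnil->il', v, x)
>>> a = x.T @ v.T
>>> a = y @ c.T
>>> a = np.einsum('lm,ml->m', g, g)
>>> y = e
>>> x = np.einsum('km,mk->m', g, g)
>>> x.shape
(7,)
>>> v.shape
(19, 2)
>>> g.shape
(7, 7)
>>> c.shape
(2, 19)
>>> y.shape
(19, 19)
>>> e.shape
(19, 19)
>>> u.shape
(2, 2)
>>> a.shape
(7,)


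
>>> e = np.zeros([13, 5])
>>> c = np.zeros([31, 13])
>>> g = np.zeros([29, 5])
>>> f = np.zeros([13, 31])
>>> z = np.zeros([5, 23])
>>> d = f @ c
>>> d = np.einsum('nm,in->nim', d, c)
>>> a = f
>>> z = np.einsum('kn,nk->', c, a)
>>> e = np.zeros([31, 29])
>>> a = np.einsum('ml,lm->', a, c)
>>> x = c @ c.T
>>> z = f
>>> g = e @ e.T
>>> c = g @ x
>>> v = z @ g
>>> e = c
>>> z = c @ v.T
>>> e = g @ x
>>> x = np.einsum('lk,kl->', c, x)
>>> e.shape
(31, 31)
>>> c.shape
(31, 31)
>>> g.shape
(31, 31)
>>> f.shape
(13, 31)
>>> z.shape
(31, 13)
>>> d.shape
(13, 31, 13)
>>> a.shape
()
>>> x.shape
()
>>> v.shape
(13, 31)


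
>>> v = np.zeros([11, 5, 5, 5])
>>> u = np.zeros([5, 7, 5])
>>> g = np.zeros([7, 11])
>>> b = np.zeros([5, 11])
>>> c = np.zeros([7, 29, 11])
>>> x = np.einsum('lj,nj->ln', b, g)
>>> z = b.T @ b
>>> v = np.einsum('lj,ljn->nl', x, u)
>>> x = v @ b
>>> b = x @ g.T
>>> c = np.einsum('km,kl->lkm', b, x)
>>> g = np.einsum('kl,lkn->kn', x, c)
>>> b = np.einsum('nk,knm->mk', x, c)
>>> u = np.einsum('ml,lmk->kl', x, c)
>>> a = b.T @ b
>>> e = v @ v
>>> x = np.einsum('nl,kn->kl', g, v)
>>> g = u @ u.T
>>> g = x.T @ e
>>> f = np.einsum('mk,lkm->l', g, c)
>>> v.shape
(5, 5)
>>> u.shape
(7, 11)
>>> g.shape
(7, 5)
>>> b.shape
(7, 11)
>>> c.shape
(11, 5, 7)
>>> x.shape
(5, 7)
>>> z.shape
(11, 11)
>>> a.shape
(11, 11)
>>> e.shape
(5, 5)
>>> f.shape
(11,)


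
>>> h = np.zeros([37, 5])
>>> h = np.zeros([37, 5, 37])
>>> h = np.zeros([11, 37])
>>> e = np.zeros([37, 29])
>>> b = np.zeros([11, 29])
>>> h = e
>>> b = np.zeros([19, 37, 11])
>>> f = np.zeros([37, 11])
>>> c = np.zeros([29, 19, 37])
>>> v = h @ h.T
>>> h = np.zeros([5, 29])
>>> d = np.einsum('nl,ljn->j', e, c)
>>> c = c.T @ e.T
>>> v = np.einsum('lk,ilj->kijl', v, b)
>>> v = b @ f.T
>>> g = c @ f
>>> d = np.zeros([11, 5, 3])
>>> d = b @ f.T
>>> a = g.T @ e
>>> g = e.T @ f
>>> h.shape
(5, 29)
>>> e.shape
(37, 29)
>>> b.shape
(19, 37, 11)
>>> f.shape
(37, 11)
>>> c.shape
(37, 19, 37)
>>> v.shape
(19, 37, 37)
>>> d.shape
(19, 37, 37)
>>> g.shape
(29, 11)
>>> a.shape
(11, 19, 29)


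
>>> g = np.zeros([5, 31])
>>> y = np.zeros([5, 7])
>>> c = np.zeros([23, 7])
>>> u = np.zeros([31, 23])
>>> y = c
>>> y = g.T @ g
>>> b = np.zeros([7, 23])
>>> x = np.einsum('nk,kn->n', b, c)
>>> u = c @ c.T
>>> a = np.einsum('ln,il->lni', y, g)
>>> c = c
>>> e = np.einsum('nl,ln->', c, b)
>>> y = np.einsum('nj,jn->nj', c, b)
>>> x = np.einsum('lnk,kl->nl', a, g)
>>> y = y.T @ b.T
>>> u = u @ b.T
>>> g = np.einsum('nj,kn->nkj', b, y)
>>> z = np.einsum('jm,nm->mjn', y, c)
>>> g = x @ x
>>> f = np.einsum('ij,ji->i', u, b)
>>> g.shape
(31, 31)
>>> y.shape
(7, 7)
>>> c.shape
(23, 7)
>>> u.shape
(23, 7)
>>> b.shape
(7, 23)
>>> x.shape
(31, 31)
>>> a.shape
(31, 31, 5)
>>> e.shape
()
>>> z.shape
(7, 7, 23)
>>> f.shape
(23,)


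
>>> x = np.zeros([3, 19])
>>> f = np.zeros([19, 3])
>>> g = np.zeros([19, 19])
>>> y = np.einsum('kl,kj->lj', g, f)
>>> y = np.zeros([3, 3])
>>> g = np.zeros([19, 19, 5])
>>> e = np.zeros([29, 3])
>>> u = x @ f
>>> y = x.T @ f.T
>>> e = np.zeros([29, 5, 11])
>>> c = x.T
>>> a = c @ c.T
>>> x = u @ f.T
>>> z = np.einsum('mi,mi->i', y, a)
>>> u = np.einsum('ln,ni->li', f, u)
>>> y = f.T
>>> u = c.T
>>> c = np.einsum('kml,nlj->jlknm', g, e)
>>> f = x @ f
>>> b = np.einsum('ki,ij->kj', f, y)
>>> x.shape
(3, 19)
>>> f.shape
(3, 3)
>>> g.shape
(19, 19, 5)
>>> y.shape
(3, 19)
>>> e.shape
(29, 5, 11)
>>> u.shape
(3, 19)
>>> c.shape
(11, 5, 19, 29, 19)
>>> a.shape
(19, 19)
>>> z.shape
(19,)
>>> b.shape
(3, 19)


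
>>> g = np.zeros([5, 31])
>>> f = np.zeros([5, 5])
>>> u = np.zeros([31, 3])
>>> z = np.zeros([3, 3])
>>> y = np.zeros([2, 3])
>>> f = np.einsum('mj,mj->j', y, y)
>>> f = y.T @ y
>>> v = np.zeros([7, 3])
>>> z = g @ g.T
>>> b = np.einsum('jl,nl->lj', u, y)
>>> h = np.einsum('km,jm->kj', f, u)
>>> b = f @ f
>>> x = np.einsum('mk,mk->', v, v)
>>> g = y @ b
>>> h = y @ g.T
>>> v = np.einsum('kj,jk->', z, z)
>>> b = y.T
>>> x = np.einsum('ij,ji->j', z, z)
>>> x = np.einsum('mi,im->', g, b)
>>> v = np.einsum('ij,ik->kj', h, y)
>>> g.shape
(2, 3)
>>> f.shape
(3, 3)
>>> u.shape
(31, 3)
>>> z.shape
(5, 5)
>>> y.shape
(2, 3)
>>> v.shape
(3, 2)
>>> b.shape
(3, 2)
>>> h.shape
(2, 2)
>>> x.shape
()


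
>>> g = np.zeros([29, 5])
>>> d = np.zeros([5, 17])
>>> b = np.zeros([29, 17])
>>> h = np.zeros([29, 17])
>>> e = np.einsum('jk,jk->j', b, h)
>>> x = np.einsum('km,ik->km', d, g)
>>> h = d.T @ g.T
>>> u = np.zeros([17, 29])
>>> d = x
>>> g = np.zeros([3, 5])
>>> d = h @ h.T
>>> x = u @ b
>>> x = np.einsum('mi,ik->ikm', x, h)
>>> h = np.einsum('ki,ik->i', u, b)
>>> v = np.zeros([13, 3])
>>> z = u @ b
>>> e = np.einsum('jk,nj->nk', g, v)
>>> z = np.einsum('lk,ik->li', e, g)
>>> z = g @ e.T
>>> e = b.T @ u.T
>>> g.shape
(3, 5)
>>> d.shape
(17, 17)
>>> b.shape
(29, 17)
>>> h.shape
(29,)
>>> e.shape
(17, 17)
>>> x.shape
(17, 29, 17)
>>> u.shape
(17, 29)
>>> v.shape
(13, 3)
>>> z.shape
(3, 13)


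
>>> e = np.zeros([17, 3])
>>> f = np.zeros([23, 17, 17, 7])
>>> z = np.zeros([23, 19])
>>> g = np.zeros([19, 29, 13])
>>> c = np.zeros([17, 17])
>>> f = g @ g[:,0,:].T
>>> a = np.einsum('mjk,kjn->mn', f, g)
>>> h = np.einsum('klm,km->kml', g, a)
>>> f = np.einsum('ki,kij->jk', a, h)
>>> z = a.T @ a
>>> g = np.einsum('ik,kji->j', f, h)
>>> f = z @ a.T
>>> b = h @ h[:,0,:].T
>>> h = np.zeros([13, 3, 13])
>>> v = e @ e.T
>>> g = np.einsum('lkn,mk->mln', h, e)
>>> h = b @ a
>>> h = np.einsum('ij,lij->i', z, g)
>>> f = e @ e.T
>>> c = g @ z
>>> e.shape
(17, 3)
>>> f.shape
(17, 17)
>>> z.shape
(13, 13)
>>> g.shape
(17, 13, 13)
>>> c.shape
(17, 13, 13)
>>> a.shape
(19, 13)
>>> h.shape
(13,)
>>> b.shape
(19, 13, 19)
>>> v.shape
(17, 17)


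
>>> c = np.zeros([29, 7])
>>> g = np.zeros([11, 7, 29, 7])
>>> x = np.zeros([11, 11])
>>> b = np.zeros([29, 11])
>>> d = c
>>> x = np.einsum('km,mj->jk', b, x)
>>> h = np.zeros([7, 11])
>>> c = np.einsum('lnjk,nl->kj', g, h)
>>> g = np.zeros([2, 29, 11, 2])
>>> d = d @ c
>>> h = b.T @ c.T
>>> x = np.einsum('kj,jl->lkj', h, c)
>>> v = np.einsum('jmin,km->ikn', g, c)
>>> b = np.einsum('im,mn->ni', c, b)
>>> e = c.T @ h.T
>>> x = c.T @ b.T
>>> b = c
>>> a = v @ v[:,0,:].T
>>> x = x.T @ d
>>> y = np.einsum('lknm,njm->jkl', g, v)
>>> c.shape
(7, 29)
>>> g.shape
(2, 29, 11, 2)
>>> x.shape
(11, 29)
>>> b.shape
(7, 29)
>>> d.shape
(29, 29)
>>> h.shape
(11, 7)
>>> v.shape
(11, 7, 2)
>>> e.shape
(29, 11)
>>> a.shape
(11, 7, 11)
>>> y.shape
(7, 29, 2)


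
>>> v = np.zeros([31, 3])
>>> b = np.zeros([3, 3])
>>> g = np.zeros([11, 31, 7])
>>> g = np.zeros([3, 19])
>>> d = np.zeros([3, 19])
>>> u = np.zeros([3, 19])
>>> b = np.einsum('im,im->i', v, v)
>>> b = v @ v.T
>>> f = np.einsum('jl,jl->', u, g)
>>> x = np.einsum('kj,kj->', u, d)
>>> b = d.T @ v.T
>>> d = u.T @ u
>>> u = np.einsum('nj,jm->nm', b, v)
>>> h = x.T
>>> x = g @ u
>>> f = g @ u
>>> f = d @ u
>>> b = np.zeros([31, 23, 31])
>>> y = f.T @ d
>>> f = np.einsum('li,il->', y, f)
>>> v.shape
(31, 3)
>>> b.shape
(31, 23, 31)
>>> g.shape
(3, 19)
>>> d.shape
(19, 19)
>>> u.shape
(19, 3)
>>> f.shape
()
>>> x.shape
(3, 3)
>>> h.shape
()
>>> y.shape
(3, 19)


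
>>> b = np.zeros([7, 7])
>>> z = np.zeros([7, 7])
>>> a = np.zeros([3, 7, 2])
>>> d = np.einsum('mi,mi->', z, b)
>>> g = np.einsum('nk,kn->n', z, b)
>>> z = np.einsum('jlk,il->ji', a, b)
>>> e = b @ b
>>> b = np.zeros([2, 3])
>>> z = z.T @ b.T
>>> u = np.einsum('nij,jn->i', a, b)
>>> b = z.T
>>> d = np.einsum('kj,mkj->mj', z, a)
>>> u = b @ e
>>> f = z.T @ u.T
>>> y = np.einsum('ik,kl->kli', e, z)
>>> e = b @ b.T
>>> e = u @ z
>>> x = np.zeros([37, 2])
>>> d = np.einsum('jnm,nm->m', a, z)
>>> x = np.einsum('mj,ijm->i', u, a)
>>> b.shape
(2, 7)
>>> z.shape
(7, 2)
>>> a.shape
(3, 7, 2)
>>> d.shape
(2,)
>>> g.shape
(7,)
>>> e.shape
(2, 2)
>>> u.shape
(2, 7)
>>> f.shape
(2, 2)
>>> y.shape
(7, 2, 7)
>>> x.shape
(3,)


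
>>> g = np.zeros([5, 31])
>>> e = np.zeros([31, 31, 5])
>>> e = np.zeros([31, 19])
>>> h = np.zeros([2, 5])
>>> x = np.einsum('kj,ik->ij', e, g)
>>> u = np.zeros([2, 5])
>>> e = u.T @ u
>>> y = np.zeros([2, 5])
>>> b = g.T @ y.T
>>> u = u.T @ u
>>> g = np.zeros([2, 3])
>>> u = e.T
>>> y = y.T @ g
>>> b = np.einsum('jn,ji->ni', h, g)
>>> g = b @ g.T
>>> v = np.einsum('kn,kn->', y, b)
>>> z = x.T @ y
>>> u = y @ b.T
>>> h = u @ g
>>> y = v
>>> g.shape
(5, 2)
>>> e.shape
(5, 5)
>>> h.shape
(5, 2)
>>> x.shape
(5, 19)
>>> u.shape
(5, 5)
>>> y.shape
()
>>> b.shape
(5, 3)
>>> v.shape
()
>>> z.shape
(19, 3)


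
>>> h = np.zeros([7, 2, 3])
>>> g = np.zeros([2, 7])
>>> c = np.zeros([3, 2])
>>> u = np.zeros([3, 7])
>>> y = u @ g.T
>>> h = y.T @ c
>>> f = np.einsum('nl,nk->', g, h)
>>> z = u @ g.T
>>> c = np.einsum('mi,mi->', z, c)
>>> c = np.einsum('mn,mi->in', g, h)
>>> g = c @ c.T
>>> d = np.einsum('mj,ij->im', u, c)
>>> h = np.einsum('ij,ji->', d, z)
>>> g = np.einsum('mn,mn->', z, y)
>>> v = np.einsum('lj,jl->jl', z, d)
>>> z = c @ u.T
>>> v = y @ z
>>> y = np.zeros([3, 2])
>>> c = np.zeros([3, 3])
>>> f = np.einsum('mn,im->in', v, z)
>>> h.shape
()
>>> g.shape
()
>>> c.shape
(3, 3)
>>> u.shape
(3, 7)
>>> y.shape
(3, 2)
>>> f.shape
(2, 3)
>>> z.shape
(2, 3)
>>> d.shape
(2, 3)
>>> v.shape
(3, 3)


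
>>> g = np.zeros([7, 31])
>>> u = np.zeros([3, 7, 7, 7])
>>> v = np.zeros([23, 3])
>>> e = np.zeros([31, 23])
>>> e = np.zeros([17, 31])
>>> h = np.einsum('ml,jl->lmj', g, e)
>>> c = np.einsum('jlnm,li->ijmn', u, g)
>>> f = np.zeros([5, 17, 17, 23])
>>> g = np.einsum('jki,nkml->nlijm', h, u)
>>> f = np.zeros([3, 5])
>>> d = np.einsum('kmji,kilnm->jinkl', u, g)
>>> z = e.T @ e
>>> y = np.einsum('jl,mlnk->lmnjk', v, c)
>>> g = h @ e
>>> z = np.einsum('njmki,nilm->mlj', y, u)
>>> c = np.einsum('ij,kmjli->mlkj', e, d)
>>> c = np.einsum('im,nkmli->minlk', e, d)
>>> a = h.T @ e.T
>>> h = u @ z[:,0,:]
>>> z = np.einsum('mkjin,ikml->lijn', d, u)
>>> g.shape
(31, 7, 31)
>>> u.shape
(3, 7, 7, 7)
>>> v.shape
(23, 3)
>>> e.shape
(17, 31)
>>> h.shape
(3, 7, 7, 31)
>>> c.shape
(31, 17, 7, 3, 7)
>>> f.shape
(3, 5)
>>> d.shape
(7, 7, 31, 3, 17)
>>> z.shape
(7, 3, 31, 17)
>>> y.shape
(3, 31, 7, 23, 7)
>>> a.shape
(17, 7, 17)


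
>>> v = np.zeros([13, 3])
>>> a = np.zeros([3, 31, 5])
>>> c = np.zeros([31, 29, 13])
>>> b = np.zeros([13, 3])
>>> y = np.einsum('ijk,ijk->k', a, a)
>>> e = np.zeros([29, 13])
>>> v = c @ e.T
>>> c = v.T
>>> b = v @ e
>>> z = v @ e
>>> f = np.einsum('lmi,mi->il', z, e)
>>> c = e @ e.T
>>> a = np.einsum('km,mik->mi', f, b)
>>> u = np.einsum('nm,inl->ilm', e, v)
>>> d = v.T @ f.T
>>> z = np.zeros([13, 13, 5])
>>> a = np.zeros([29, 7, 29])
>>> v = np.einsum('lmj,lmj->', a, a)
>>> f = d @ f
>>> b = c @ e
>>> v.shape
()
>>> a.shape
(29, 7, 29)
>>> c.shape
(29, 29)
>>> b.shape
(29, 13)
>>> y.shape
(5,)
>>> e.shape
(29, 13)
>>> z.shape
(13, 13, 5)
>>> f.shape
(29, 29, 31)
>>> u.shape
(31, 29, 13)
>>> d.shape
(29, 29, 13)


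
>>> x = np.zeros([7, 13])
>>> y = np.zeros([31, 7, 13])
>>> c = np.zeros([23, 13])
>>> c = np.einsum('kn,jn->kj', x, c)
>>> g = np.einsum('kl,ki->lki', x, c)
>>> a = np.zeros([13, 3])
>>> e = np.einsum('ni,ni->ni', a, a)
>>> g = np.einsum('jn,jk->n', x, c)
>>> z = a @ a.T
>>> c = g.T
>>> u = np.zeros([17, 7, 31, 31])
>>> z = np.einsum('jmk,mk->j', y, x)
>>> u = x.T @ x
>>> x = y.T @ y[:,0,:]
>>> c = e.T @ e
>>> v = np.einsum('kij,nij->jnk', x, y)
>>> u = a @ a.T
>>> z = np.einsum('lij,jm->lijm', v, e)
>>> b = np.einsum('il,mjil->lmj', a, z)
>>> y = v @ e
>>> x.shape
(13, 7, 13)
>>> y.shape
(13, 31, 3)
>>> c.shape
(3, 3)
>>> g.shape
(13,)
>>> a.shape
(13, 3)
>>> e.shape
(13, 3)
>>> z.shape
(13, 31, 13, 3)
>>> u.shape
(13, 13)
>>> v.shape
(13, 31, 13)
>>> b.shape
(3, 13, 31)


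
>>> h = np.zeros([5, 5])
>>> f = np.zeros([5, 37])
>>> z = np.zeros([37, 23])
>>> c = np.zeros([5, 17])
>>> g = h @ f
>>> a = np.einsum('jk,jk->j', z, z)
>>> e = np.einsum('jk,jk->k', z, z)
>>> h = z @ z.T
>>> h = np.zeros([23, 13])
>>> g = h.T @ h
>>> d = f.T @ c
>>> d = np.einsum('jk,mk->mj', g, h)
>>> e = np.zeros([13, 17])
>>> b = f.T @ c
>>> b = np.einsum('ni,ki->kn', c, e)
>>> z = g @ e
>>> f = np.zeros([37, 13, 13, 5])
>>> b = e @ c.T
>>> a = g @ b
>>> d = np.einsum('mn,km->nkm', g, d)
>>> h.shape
(23, 13)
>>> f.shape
(37, 13, 13, 5)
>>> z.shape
(13, 17)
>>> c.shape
(5, 17)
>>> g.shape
(13, 13)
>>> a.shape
(13, 5)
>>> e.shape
(13, 17)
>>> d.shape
(13, 23, 13)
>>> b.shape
(13, 5)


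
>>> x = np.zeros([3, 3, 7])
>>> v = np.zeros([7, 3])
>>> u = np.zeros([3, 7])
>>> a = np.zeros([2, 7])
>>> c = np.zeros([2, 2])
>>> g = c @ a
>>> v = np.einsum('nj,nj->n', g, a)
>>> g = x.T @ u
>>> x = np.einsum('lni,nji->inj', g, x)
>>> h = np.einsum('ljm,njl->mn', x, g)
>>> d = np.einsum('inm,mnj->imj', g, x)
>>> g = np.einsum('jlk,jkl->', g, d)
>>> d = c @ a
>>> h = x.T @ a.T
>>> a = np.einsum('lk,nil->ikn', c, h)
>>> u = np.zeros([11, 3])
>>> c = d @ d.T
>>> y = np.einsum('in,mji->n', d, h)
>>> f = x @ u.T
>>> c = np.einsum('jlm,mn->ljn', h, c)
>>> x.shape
(7, 3, 3)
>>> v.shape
(2,)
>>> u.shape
(11, 3)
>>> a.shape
(3, 2, 3)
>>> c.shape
(3, 3, 2)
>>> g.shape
()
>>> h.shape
(3, 3, 2)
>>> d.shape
(2, 7)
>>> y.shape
(7,)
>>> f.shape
(7, 3, 11)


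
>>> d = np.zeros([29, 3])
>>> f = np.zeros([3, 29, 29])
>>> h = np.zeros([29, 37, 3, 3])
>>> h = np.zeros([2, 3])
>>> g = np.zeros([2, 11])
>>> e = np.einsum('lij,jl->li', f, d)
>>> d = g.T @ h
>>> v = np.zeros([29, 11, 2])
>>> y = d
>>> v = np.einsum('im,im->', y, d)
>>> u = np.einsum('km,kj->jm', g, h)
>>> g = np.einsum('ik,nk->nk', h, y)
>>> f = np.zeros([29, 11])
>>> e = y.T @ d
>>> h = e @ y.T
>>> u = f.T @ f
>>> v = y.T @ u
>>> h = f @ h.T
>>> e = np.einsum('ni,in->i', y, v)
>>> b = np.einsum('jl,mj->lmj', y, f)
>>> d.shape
(11, 3)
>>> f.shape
(29, 11)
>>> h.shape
(29, 3)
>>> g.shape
(11, 3)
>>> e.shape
(3,)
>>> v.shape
(3, 11)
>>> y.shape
(11, 3)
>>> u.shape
(11, 11)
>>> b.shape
(3, 29, 11)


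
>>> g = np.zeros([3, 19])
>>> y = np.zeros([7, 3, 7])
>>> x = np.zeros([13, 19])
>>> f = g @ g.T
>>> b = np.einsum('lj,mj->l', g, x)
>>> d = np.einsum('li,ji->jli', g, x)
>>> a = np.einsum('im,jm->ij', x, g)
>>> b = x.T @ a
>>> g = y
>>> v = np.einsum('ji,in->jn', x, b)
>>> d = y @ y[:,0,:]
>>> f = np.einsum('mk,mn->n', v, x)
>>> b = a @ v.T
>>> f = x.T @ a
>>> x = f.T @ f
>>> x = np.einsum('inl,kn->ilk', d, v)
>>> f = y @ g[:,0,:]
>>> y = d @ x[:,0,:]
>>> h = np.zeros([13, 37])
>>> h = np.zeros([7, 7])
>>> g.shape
(7, 3, 7)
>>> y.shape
(7, 3, 13)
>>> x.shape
(7, 7, 13)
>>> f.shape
(7, 3, 7)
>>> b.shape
(13, 13)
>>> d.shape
(7, 3, 7)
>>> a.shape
(13, 3)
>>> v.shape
(13, 3)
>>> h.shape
(7, 7)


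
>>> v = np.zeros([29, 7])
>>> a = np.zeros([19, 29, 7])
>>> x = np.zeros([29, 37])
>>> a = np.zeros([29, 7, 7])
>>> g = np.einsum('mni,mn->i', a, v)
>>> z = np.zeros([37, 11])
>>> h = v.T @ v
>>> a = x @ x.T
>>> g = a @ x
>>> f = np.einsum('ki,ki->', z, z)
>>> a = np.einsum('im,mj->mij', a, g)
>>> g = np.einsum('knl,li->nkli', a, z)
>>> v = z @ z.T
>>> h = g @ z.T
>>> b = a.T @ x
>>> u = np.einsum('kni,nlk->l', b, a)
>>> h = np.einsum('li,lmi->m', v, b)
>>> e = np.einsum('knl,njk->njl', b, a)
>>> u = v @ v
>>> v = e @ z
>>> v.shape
(29, 29, 11)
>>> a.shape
(29, 29, 37)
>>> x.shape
(29, 37)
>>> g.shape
(29, 29, 37, 11)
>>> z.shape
(37, 11)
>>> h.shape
(29,)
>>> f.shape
()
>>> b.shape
(37, 29, 37)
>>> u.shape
(37, 37)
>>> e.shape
(29, 29, 37)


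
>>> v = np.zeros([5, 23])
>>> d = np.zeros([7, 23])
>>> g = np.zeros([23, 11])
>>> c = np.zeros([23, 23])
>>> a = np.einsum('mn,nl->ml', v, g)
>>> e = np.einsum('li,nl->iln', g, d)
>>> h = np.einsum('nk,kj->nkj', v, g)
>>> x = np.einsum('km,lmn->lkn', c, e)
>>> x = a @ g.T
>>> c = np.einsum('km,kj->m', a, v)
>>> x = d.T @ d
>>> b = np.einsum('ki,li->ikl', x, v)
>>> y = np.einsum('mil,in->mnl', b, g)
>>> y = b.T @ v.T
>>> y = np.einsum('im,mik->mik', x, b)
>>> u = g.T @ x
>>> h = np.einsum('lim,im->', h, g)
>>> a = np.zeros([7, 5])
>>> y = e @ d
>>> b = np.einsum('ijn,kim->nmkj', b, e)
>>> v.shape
(5, 23)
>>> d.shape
(7, 23)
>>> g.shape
(23, 11)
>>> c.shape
(11,)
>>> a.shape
(7, 5)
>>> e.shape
(11, 23, 7)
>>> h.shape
()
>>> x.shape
(23, 23)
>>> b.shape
(5, 7, 11, 23)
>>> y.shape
(11, 23, 23)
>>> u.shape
(11, 23)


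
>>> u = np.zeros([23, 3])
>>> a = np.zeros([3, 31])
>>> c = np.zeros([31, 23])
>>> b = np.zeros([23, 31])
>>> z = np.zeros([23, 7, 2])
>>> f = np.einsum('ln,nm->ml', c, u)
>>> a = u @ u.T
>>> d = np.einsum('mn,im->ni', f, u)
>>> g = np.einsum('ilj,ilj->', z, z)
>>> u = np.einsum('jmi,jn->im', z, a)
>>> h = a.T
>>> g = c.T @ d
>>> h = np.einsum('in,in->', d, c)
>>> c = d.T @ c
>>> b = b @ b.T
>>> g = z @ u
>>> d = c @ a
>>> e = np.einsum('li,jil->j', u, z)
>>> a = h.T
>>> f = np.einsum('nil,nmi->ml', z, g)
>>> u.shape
(2, 7)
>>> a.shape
()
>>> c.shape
(23, 23)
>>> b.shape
(23, 23)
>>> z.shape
(23, 7, 2)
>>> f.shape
(7, 2)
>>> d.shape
(23, 23)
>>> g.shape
(23, 7, 7)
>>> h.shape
()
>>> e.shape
(23,)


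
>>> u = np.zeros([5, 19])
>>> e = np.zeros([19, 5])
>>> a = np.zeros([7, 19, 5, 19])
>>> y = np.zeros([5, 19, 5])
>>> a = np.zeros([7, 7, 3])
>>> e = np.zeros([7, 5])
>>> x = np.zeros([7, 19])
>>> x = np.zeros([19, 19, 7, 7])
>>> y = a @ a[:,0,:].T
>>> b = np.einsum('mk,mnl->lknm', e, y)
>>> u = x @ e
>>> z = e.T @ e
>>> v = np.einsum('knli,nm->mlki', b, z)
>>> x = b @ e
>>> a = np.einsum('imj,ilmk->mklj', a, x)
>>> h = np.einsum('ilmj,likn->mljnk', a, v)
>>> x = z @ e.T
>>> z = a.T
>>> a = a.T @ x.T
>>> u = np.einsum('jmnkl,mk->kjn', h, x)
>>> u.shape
(7, 5, 3)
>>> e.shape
(7, 5)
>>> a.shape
(3, 5, 5, 5)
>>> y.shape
(7, 7, 7)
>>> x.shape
(5, 7)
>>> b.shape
(7, 5, 7, 7)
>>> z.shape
(3, 5, 5, 7)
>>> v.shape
(5, 7, 7, 7)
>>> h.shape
(5, 5, 3, 7, 7)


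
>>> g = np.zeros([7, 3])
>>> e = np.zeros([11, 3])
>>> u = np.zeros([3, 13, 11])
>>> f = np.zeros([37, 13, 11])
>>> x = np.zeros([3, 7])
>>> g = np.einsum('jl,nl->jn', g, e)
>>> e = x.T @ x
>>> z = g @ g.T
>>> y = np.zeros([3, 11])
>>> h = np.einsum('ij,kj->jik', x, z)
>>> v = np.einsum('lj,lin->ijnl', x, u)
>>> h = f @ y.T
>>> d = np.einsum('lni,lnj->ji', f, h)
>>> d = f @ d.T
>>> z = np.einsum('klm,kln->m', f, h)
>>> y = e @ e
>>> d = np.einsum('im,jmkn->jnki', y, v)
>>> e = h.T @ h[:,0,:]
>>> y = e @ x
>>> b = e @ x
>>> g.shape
(7, 11)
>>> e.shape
(3, 13, 3)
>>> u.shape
(3, 13, 11)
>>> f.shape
(37, 13, 11)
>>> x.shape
(3, 7)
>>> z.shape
(11,)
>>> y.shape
(3, 13, 7)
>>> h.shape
(37, 13, 3)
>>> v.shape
(13, 7, 11, 3)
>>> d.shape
(13, 3, 11, 7)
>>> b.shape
(3, 13, 7)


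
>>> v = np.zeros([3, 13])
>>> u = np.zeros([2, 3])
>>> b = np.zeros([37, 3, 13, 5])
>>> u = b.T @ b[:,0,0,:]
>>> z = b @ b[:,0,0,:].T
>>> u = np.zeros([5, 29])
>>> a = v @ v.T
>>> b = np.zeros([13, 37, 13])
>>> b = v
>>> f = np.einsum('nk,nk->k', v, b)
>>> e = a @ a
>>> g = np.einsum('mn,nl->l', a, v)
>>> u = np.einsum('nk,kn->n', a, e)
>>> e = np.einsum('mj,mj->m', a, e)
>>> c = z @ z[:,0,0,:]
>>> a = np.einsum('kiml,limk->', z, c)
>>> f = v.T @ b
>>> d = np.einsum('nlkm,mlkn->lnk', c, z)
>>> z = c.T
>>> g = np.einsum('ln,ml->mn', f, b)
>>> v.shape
(3, 13)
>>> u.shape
(3,)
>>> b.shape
(3, 13)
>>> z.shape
(37, 13, 3, 37)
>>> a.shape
()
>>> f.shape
(13, 13)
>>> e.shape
(3,)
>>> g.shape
(3, 13)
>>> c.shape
(37, 3, 13, 37)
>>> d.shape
(3, 37, 13)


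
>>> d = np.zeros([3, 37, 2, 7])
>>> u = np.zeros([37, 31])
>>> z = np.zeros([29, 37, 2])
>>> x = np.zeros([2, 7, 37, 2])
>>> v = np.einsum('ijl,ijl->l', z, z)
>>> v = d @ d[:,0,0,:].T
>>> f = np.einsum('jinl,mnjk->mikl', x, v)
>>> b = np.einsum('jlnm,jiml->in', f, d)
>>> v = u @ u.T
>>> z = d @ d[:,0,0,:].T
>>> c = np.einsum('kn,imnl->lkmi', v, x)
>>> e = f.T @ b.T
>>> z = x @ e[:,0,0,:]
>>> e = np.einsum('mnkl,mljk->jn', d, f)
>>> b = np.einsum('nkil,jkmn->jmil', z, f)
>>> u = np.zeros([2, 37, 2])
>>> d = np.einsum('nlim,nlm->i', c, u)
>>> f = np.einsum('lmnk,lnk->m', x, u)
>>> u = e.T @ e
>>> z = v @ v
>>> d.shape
(7,)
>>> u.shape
(37, 37)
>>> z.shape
(37, 37)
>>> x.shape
(2, 7, 37, 2)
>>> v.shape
(37, 37)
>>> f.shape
(7,)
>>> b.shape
(3, 3, 37, 37)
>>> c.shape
(2, 37, 7, 2)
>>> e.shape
(3, 37)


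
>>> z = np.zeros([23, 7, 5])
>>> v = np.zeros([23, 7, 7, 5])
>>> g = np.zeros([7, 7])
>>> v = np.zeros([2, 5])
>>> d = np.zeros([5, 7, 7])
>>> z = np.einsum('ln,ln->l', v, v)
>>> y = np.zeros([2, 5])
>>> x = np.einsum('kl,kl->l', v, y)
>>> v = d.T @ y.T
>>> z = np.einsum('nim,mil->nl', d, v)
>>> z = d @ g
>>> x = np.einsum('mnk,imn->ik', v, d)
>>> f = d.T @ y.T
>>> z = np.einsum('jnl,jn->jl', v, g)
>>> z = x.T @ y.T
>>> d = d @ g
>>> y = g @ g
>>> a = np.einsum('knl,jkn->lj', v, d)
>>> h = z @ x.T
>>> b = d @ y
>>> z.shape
(2, 2)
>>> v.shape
(7, 7, 2)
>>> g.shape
(7, 7)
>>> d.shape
(5, 7, 7)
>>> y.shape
(7, 7)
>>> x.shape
(5, 2)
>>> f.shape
(7, 7, 2)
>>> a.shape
(2, 5)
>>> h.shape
(2, 5)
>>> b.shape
(5, 7, 7)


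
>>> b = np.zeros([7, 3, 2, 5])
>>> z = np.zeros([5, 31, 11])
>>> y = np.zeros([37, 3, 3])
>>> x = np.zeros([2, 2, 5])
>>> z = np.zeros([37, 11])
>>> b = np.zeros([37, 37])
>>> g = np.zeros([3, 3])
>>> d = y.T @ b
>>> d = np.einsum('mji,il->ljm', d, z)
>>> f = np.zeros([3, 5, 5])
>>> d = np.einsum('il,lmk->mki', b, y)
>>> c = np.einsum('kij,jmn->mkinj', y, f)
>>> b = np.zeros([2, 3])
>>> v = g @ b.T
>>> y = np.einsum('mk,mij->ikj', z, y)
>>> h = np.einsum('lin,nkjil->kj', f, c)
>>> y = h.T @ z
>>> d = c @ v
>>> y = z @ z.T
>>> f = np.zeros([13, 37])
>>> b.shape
(2, 3)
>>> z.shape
(37, 11)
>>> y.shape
(37, 37)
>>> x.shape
(2, 2, 5)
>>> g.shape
(3, 3)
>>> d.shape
(5, 37, 3, 5, 2)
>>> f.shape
(13, 37)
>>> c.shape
(5, 37, 3, 5, 3)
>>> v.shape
(3, 2)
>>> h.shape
(37, 3)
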